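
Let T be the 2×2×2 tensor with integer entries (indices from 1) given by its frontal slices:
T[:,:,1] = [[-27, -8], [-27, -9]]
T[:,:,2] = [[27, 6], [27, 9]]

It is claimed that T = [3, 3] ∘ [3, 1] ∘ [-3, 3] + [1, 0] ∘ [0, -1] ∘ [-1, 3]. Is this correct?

Yes

Reconstruct entrywise from the claimed factors. For example, T[2,1,1] = -27 and Σₗ aₗ[2]bₗ[1]cₗ[1] = (3)·(3)·(-3) + (0)·(0)·(-1) = -27; checking all 8 entries, every one matches. The claim holds.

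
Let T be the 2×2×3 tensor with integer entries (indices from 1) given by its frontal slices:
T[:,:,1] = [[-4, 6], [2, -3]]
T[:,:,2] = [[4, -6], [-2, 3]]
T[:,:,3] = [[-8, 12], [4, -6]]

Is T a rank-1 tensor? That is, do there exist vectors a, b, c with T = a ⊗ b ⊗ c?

Yes

If T = a ⊗ b ⊗ c then every fibre of T is a multiple of the corresponding factor, so read the factors off the fibres through the nonzero entry T[1,1,1] = -4.
The mode-1 fibre T[:,1,1] = [-4, 2] gives a = [2, -1] (primitive direction); the mode-2 fibre T[1,:,1] = [-4, 6] gives b = [2, -3]; then c[k] = T[1,1,k] / (a[1]·b[1]) = [-4, 4, -8] / 4 = [-1, 1, -2].
Expanding [2, -1] ⊗ [2, -3] ⊗ [-1, 1, -2] reproduces all 12 entries of T, so T = [2, -1] ⊗ [2, -3] ⊗ [-1, 1, -2] and rank(T) ≤ 1.
Equivalently every frontal slice T[:,:,k] is c[k] times the rank-1 matrix [2, -1] ⊗ [2, -3]. So T has rank 1 (it is nonzero).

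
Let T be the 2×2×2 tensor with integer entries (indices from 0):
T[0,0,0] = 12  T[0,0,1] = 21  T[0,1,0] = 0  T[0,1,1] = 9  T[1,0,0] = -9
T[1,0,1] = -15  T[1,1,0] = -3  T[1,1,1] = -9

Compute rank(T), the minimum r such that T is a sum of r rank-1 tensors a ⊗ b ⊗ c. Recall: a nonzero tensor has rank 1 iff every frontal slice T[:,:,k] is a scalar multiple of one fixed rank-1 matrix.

Lower bound: the mode-2 unfolding of T (rows indexed by j, columns by (i,k) = (0,0), (0,1), (1,0), (1,1)) is [[12, 21, -9, -15], [0, 9, -3, -9]].
There the 2×2 minor on rows j ∈ {0, 1}, columns (i,k) ∈ {(0,0), (0,1)} is det [[12, 21], [0, 9]] = 108 ≠ 0, so this unfolding has rank ≥ 2; CP rank is at least every unfolding rank, so rank(T) ≥ 2. (This is only a lower bound: in general the CP rank may exceed every unfolding rank, so we still need to exhibit 2 rank-1 terms summing to T.)
Upper bound — finding two terms. Write S_k = T[:,:,k] for the frontal slices: S₀ = [[12, 0], [-9, -3]], S₁ = [[21, 9], [-15, -9]].
If T = a₁ ⊗ b₁ ⊗ c₁ + a₂ ⊗ b₂ ⊗ c₂ then each S_k = c₁[k]·a₁b₁ᵀ + c₂[k]·a₂b₂ᵀ. S₀ and S₁ are linearly independent, so a₁b₁ᵀ and a₂b₂ᵀ must span the same plane of matrices: they are the rank-1 matrices of the form x·S₀ + y·S₁.
det(x·S₀ + y·S₁) is −36·x² − 90·xy − 54·y² = (-18)·(2·x + 3·y)(x + y), vanishing at (x:y) = (3:-2) and (1:-1).
M₁ = 3·S₀ − 2·S₁ = [[-6, -18], [3, 9]] = (-3)·(2, -1)(1, 3)ᵀ and M₂ = S₀ − S₁ = [[-9, -9], [6, 6]] = (-3)·(3, -2)(1, 1)ᵀ, so take a₁ = (2, -1), b₁ = (1, 3), a₂ = (3, -2), b₂ = (1, 1).
Each slice is an integer combination of E₁ = a₁b₁ᵀ and E₂ = a₂b₂ᵀ: S₀ = −3·E₁ + 6·E₂, S₁ = −3·E₁ + 9·E₂; reading off coefficients, c₁ = (-3, -3) and c₂ = (6, 9).
Hence T = (2, -1) ⊗ (1, 3) ⊗ (-3, -3) + (3, -2) ⊗ (1, 1) ⊗ (6, 9), so rank(T) ≤ 2.
These bounds meet, so rank(T) = 2.

2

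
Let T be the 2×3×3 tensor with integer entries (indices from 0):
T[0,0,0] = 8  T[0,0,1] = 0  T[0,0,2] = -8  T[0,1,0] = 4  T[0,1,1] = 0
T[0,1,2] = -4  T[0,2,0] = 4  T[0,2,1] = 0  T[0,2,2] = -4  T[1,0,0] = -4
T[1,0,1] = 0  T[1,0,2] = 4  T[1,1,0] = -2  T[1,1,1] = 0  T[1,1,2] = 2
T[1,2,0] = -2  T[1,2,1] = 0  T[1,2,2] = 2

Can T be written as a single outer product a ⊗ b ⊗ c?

Yes

The mode-1 fibre T[:,0,0] = [8, -4] gives a = [2, -1] (primitive direction); the mode-2 fibre T[0,:,0] = [8, 4, 4] gives b = [2, 1, 1]; then c[k] = T[0,0,k] / (a[0]·b[0]) = [8, 0, -8] / 4 = [2, 0, -2].
Expanding [2, -1] ⊗ [2, 1, 1] ⊗ [2, 0, -2] reproduces all 18 entries of T, so T = [2, -1] ⊗ [2, 1, 1] ⊗ [2, 0, -2] and rank(T) ≤ 1.
Equivalently every frontal slice T[:,:,k] is c[k] times the rank-1 matrix [2, -1] ⊗ [2, 1, 1]. So T has rank 1 (it is nonzero).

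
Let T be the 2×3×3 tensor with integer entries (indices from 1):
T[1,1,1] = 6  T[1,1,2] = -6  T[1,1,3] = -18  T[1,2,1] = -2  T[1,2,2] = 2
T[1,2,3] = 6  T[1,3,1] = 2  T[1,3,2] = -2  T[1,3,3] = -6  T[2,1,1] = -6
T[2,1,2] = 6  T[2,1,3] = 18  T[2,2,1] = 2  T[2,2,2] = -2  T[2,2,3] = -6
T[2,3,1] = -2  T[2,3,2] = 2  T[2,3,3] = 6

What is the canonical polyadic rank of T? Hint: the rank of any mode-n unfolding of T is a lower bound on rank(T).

Lower bound: T ≠ 0 (e.g. T[1,1,1] = 6), so rank(T) ≥ 1.
Upper bound: if T = a ⊗ b ⊗ c then every fibre of T is a multiple of the corresponding factor, so read the factors off the fibres through the nonzero entry T[1,1,1] = 6.
The mode-1 fibre T[:,1,1] = [6, -6] gives a = [1, -1] (primitive direction); the mode-2 fibre T[1,:,1] = [6, -2, 2] gives b = [3, -1, 1]; then c[k] = T[1,1,k] / (a[1]·b[1]) = [6, -6, -18] / 3 = [2, -2, -6].
Expanding [1, -1] ⊗ [3, -1, 1] ⊗ [2, -2, -6] reproduces all 18 entries of T, so T = [1, -1] ⊗ [3, -1, 1] ⊗ [2, -2, -6] and rank(T) ≤ 1.
These bounds meet, so rank(T) = 1.
Check entry T[2,1,3] = 18: (-1)·(3)·(-6) = 18.

1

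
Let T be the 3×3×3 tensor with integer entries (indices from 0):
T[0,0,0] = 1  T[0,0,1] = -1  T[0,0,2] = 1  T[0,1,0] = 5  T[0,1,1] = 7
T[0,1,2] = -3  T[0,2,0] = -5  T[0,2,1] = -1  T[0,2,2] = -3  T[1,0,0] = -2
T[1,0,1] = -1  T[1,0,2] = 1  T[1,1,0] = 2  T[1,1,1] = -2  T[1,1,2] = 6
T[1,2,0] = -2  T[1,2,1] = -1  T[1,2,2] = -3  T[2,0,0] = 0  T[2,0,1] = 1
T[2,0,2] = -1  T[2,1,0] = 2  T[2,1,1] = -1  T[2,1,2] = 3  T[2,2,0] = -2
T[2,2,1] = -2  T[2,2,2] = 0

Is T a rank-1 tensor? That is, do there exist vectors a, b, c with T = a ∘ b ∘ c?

No

The mode-1 unfolding of T (rows indexed by i, columns by (j,k) = (0,0), (0,1), (0,2), (1,0), (1,1), (1,2), (2,0), (2,1), (2,2)) is [[1, -1, 1, 5, 7, -3, -5, -1, -3], [-2, -1, 1, 2, -2, 6, -2, -1, -3], [0, 1, -1, 2, -1, 3, -2, -2, 0]].
There the 3×3 minor on rows i ∈ {0, 1, 2}, columns (j,k) ∈ {(0,0), (0,1), (1,0)} is det [[1, -1, 5], [-2, -1, 2], [0, 1, 2]] = -18 ≠ 0, so this unfolding has rank ≥ 3; CP rank is at least every unfolding rank, so rank(T) ≥ 3.
In particular rank(T) ≥ 3 > 1, so T is not rank-1.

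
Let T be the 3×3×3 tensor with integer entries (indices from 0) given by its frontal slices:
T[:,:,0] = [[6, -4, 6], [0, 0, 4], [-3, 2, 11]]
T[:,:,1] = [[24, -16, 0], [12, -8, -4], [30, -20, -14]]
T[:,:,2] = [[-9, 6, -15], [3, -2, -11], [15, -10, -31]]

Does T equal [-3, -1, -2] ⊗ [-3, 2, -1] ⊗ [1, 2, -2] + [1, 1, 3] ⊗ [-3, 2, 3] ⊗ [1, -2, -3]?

Yes

Reconstruct entrywise from the claimed factors. For example, T[0,1,1] = -16 and Σₗ aₗ[0]bₗ[1]cₗ[1] = (-3)·(2)·(2) + (1)·(2)·(-2) = -16; checking all 27 entries, every one matches. The claim holds.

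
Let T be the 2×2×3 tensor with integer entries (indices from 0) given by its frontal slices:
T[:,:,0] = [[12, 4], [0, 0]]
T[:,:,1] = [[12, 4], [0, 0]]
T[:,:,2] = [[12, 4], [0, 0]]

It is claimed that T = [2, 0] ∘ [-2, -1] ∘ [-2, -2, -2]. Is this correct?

No

Reconstruct entry (0,0,0) from the claimed factors: Σₗ aₗ[0]bₗ[0]cₗ[0] = (2)·(-2)·(-2) = 8, but T[0,0,0] = 12. The claim is false.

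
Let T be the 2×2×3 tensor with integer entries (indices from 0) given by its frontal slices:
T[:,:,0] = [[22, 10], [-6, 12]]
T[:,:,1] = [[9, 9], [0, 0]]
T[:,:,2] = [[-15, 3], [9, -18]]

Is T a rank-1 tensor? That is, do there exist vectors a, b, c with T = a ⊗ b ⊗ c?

The mode-2 unfolding of T (rows indexed by j, columns by (i,k) = (0,0), (0,1), (0,2), (1,0), (1,1), (1,2)) is [[22, 9, -15, -6, 0, 9], [10, 9, 3, 12, 0, -18]].
There the 2×2 minor on rows j ∈ {0, 1}, columns (i,k) ∈ {(0,0), (0,1)} is det [[22, 9], [10, 9]] = 108 ≠ 0, so this unfolding has rank ≥ 2; CP rank is at least every unfolding rank, so rank(T) ≥ 2.
In particular rank(T) ≥ 2 > 1, so T is not rank-1.

No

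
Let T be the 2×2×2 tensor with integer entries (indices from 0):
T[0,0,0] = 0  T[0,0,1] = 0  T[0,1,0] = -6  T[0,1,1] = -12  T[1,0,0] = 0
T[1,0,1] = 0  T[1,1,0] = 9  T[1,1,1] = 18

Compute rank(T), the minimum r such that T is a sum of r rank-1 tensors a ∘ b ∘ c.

1

Lower bound: T ≠ 0 (e.g. T[0,1,0] = -6), so rank(T) ≥ 1.
Upper bound: if T = a ∘ b ∘ c then every fibre of T is a multiple of the corresponding factor, so read the factors off the fibres through the nonzero entry T[0,1,0] = -6.
The mode-1 fibre T[:,1,0] = [-6, 9] gives a = (2, -3) (primitive direction); the mode-2 fibre T[0,:,0] = [0, -6] gives b = (0, 1); then c[k] = T[0,1,k] / (a[0]·b[1]) = [-6, -12] / 2 = (-3, -6).
Expanding (2, -3) ∘ (0, 1) ∘ (-3, -6) reproduces all 8 entries of T, so T = (2, -3) ∘ (0, 1) ∘ (-3, -6) and rank(T) ≤ 1.
These bounds meet, so rank(T) = 1.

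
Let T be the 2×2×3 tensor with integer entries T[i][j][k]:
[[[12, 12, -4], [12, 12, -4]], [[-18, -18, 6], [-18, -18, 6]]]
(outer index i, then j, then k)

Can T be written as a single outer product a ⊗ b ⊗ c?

Yes

The mode-1 fibre T[:,0,0] = [12, -18] gives a = (2, -3) (primitive direction); the mode-2 fibre T[0,:,0] = [12, 12] gives b = (1, 1); then c[k] = T[0,0,k] / (a[0]·b[0]) = [12, 12, -4] / 2 = (6, 6, -2).
Expanding (2, -3) ⊗ (1, 1) ⊗ (6, 6, -2) reproduces all 12 entries of T, so T = (2, -3) ⊗ (1, 1) ⊗ (6, 6, -2) and rank(T) ≤ 1.
Equivalently every frontal slice T[:,:,k] is c[k] times the rank-1 matrix (2, -3) ⊗ (1, 1). So T has rank 1 (it is nonzero).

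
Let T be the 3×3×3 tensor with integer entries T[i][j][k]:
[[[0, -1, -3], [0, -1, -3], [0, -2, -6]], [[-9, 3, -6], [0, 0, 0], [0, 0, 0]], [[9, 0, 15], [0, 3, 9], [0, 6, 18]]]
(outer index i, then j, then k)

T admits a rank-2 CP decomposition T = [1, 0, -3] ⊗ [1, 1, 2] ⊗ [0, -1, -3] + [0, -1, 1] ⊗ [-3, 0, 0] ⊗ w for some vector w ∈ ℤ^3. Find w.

Subtract the known terms from T to get the rank-1 residual R = [0, -1, 1] ⊗ [-3, 0, 0] ⊗ w, so R[i,j,k] = a[i]·b[j]·w[k]. Pick indices with nonzero a[1]·b[0] = (-1)·(-3) = 3. Only the fibre through (1,0,·) is needed: R[1,0,:] = T[1,0,:] − Σₗ aₗ[1]bₗ[0]cₗ = [-9, 3, -6] − (0)·(1)·[0, -1, -3] = [-9, 3, -6]. Then w[k] = R[1,0,k] / 3 for each k, giving w = [-9, 3, -6] / 3 = [-3, 1, -2].

w = [-3, 1, -2]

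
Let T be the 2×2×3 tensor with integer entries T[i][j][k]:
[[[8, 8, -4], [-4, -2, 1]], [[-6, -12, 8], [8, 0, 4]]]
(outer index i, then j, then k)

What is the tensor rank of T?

Lower bound: the mode-3 unfolding of T (rows indexed by k, columns by (i,j) = (0,0), (0,1), (1,0), (1,1)) is [[8, -4, -6, 8], [8, -2, -12, 0], [-4, 1, 8, 4]].
There the 3×3 minor on rows k ∈ {0, 1, 2}, columns (i,j) ∈ {(0,0), (0,1), (1,0)} is det [[8, -4, -6], [8, -2, -12], [-4, 1, 8]] = 32 ≠ 0, so this unfolding has rank ≥ 3; CP rank is at least every unfolding rank, so rank(T) ≥ 3. (Unfolding ranks only ever bound the CP rank from below — rank(T) can be strictly larger than all of them — so the matching upper bound has to come from an explicit 3-term decomposition.)
Upper bound: T is a sum of 3 rank-1 terms, T = [0, 1] (x) [1, 2] (x) [2, -4, 4] + [1, -1] (x) [2, -1] (x) [4, 4, -2] + [1, 2] (x) [0, 1] (x) [0, 2, -1] (written with every a and b primitive with positive leading entry and the scale carried by c; CP decompositions are not unique, and this one is verified by expanding entrywise), so rank(T) ≤ 3.
These bounds meet, so rank(T) = 3.

3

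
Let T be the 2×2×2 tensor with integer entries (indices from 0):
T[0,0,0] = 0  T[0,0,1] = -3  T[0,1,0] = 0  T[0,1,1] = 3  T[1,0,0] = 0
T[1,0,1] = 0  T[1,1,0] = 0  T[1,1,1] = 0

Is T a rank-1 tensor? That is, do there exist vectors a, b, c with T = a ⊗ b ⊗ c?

Yes

If T = a ⊗ b ⊗ c then every fibre of T is a multiple of the corresponding factor, so read the factors off the fibres through the nonzero entry T[0,0,1] = -3.
The mode-1 fibre T[:,0,1] = [-3, 0] gives a = [1, 0] (primitive direction); the mode-2 fibre T[0,:,1] = [-3, 3] gives b = [1, -1]; then c[k] = T[0,0,k] / (a[0]·b[0]) = [0, -3] / 1 = [0, -3].
Expanding [1, 0] ⊗ [1, -1] ⊗ [0, -3] reproduces all 8 entries of T, so T = [1, 0] ⊗ [1, -1] ⊗ [0, -3] and rank(T) ≤ 1.
Equivalently every frontal slice T[:,:,k] is c[k] times the rank-1 matrix [1, 0] ⊗ [1, -1]. So T has rank 1 (it is nonzero).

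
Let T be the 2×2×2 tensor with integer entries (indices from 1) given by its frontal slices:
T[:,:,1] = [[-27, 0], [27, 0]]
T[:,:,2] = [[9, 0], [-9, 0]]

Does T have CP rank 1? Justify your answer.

Yes

The mode-1 fibre T[:,1,1] = [-27, 27] gives a = [1, -1] (primitive direction); the mode-2 fibre T[1,:,1] = [-27, 0] gives b = [1, 0]; then c[k] = T[1,1,k] / (a[1]·b[1]) = [-27, 9] / 1 = [-27, 9].
Expanding [1, -1] ⊗ [1, 0] ⊗ [-27, 9] reproduces all 8 entries of T, so T = [1, -1] ⊗ [1, 0] ⊗ [-27, 9] and rank(T) ≤ 1.
Equivalently every frontal slice T[:,:,k] is c[k] times the rank-1 matrix [1, -1] ⊗ [1, 0]. So T has rank 1 (it is nonzero).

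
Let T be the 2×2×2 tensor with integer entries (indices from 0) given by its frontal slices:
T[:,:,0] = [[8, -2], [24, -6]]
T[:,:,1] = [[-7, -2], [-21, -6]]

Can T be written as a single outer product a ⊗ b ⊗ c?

No

The mode-2 unfolding of T (rows indexed by j, columns by (i,k) = (0,0), (0,1), (1,0), (1,1)) is [[8, -7, 24, -21], [-2, -2, -6, -6]].
There the 2×2 minor on rows j ∈ {0, 1}, columns (i,k) ∈ {(0,0), (0,1)} is det [[8, -7], [-2, -2]] = -30 ≠ 0, so this unfolding has rank ≥ 2; CP rank is at least every unfolding rank, so rank(T) ≥ 2.
In particular rank(T) ≥ 2 > 1, so T is not rank-1.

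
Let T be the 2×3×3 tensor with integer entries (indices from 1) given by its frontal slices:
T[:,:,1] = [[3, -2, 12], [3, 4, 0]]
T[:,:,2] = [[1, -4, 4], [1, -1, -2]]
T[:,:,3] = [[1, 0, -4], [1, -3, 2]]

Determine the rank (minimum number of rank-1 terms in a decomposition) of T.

Lower bound: the mode-2 unfolding of T (rows indexed by j, columns by (i,k) = (1,1), (1,2), (1,3), (2,1), (2,2), (2,3)) is [[3, 1, 1, 3, 1, 1], [-2, -4, 0, 4, -1, -3], [12, 4, -4, 0, -2, 2]].
There the 3×3 minor on rows j ∈ {1, 2, 3}, columns (i,k) ∈ {(1,1), (1,2), (1,3)} is det [[3, 1, 1], [-2, -4, 0], [12, 4, -4]] = 80 ≠ 0, so this unfolding has rank ≥ 3; CP rank is at least every unfolding rank, so rank(T) ≥ 3. (Flattening ranks never certify an upper bound on CP rank; for that we must actually write T with 3 rank-1 terms.)
Upper bound: T is a sum of 3 rank-1 terms, T = (1, 1) ⊗ (1, -2, 0) ⊗ (1, 1, 1) + (1, 1) ⊗ (1, 2, 2) ⊗ (2, 0, 0) + (2, -1) ⊗ (0, 1, -2) ⊗ (-2, -1, 1) (written with every a and b primitive with positive leading entry and the scale carried by c; CP decompositions are not unique, and this one is verified by expanding entrywise), so rank(T) ≤ 3.
These bounds meet, so rank(T) = 3.
Check entry T[2,1,1] = 3: (1)·(1)·(1) + (1)·(1)·(2) + (-1)·(0)·(-2) = 3.

3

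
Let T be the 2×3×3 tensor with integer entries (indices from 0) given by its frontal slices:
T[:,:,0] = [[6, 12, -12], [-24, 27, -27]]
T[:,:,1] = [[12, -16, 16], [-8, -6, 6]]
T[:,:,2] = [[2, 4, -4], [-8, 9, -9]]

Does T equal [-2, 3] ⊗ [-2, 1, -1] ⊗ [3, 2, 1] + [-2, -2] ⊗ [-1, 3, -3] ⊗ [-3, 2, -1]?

Reconstruct entrywise from the claimed factors. For example, T[0,1,2] = 4 and Σₗ aₗ[0]bₗ[1]cₗ[2] = (-2)·(1)·(1) + (-2)·(3)·(-1) = 4; checking all 18 entries, every one matches. The claim holds.

Yes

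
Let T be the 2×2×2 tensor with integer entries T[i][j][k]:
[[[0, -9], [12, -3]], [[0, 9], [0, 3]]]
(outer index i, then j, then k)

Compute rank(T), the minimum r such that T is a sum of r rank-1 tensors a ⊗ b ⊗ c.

Lower bound: the mode-2 unfolding of T (rows indexed by j, columns by (i,k) = (0,0), (0,1), (1,0), (1,1)) is [[0, -9, 0, 9], [12, -3, 0, 3]].
There the 2×2 minor on rows j ∈ {0, 1}, columns (i,k) ∈ {(0,0), (0,1)} is det [[0, -9], [12, -3]] = 108 ≠ 0, so this unfolding has rank ≥ 2; CP rank is at least every unfolding rank, so rank(T) ≥ 2. (Unfolding ranks only ever bound the CP rank from below — rank(T) can be strictly larger than all of them — so the matching upper bound has to come from an explicit 2-term decomposition.)
Upper bound — finding two terms. Write S_k = T[:,:,k] for the frontal slices: S₀ = [[0, 12], [0, 0]], S₁ = [[-9, -3], [9, 3]].
If T = a₁ ⊗ b₁ ⊗ c₁ + a₂ ⊗ b₂ ⊗ c₂ then each S_k = c₁[k]·a₁b₁ᵀ + c₂[k]·a₂b₂ᵀ. S₀ and S₁ are linearly independent, so a₁b₁ᵀ and a₂b₂ᵀ must span the same plane of matrices: they are the rank-1 matrices of the form x·S₀ + y·S₁.
det(x·S₀ + y·S₁) is −108·xy = (-108)·(y)(x), vanishing at (x:y) = (1:0) and (0:1).
M₁ = S₀ = [[0, 12], [0, 0]] = 12·[1, 0][0, 1]ᵀ and M₂ = S₁ = [[-9, -3], [9, 3]] = (-3)·[1, -1][3, 1]ᵀ, so take a₁ = [1, 0], b₁ = [0, 1], a₂ = [1, -1], b₂ = [3, 1].
Each slice is an integer combination of E₁ = a₁b₁ᵀ and E₂ = a₂b₂ᵀ: S₀ = 12·E₁, S₁ = −3·E₂; reading off coefficients, c₁ = [12, 0] and c₂ = [0, -3].
Hence T = [1, 0] ⊗ [0, 1] ⊗ [12, 0] + [1, -1] ⊗ [3, 1] ⊗ [0, -3], so rank(T) ≤ 2.
These bounds meet, so rank(T) = 2.

2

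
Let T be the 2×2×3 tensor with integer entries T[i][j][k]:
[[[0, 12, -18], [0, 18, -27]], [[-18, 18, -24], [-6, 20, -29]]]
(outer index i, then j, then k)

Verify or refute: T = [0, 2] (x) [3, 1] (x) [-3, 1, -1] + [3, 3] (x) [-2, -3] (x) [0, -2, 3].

Reconstruct entrywise from the claimed factors. For example, T[0,0,2] = -18 and Σₗ aₗ[0]bₗ[0]cₗ[2] = (0)·(3)·(-1) + (3)·(-2)·(3) = -18; checking all 12 entries, every one matches. The claim holds.

Yes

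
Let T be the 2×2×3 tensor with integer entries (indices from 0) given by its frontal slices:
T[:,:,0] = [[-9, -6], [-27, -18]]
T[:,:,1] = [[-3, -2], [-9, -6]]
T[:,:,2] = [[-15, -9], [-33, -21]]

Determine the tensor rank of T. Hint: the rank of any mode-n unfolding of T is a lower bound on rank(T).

2

Lower bound: the mode-2 unfolding of T (rows indexed by j, columns by (i,k) = (0,0), (0,1), (0,2), (1,0), (1,1), (1,2)) is [[-9, -3, -15, -27, -9, -33], [-6, -2, -9, -18, -6, -21]].
There the 2×2 minor on rows j ∈ {0, 1}, columns (i,k) ∈ {(0,0), (0,2)} is det [[-9, -15], [-6, -9]] = -9 ≠ 0, so this unfolding has rank ≥ 2; CP rank is at least every unfolding rank, so rank(T) ≥ 2. (This is only a lower bound: in general the CP rank may exceed every unfolding rank, so we still need to exhibit 2 rank-1 terms summing to T.)
Upper bound — finding two terms. Write S_k = T[:,:,k] for the frontal slices: S₀ = [[-9, -6], [-27, -18]], S₁ = [[-3, -2], [-9, -6]], S₂ = [[-15, -9], [-33, -21]].
If T = a₁ (x) b₁ (x) c₁ + a₂ (x) b₂ (x) c₂ then each S_k = c₁[k]·a₁b₁ᵀ + c₂[k]·a₂b₂ᵀ. S₀ and S₂ are linearly independent, so a₁b₁ᵀ and a₂b₂ᵀ must span the same plane of matrices: they are the rank-1 matrices of the form x·S₀ + y·S₂.
det(x·S₀ + y·S₂) is 18·xy + 18·y² = 18·(y)(x + y), vanishing at (x:y) = (1:0) and (1:-1).
M₁ = S₀ = [[-9, -6], [-27, -18]] = (-3)·[1, 3][3, 2]ᵀ and M₂ = S₀ − S₂ = [[6, 3], [6, 3]] = 3·[1, 1][2, 1]ᵀ, so take a₁ = [1, 3], b₁ = [3, 2], a₂ = [1, 1], b₂ = [2, 1].
Each slice is an integer combination of E₁ = a₁b₁ᵀ and E₂ = a₂b₂ᵀ: S₀ = −3·E₁, S₁ = −E₁, S₂ = −3·E₁ − 3·E₂; reading off coefficients, c₁ = [-3, -1, -3] and c₂ = [0, 0, -3].
Hence T = [1, 3] (x) [3, 2] (x) [-3, -1, -3] + [1, 1] (x) [2, 1] (x) [0, 0, -3], so rank(T) ≤ 2.
These bounds meet, so rank(T) = 2.
Check entry T[0,1,0] = -6: (1)·(2)·(-3) + (1)·(1)·(0) = -6.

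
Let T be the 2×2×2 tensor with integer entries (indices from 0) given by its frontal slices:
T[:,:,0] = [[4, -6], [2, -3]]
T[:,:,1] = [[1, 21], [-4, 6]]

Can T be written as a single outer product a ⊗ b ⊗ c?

No

The mode-1 unfolding of T (rows indexed by i, columns by (j,k) = (0,0), (0,1), (1,0), (1,1)) is [[4, 1, -6, 21], [2, -4, -3, 6]].
There the 2×2 minor on rows i ∈ {0, 1}, columns (j,k) ∈ {(0,0), (0,1)} is det [[4, 1], [2, -4]] = -18 ≠ 0, so this unfolding has rank ≥ 2; CP rank is at least every unfolding rank, so rank(T) ≥ 2.
In particular rank(T) ≥ 2 > 1, so T is not rank-1.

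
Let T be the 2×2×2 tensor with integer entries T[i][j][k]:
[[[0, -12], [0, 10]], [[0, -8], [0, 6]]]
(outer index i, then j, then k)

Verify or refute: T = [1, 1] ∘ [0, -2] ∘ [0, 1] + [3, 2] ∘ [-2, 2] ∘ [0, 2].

Reconstruct entrywise from the claimed factors. For example, T[0,0,0] = 0 and Σₗ aₗ[0]bₗ[0]cₗ[0] = (1)·(0)·(0) + (3)·(-2)·(0) = 0; checking all 8 entries, every one matches. The claim holds.

Yes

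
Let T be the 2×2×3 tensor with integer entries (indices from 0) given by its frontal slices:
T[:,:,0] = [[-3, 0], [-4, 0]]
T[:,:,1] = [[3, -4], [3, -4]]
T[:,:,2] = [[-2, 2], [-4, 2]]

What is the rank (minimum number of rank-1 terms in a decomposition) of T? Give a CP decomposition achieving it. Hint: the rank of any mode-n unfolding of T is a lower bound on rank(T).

Lower bound: the mode-3 unfolding of T (rows indexed by k, columns by (i,j) = (0,0), (0,1), (1,0), (1,1)) is [[-3, 0, -4, 0], [3, -4, 3, -4], [-2, 2, -4, 2]].
There the 3×3 minor on rows k ∈ {0, 1, 2}, columns (i,j) ∈ {(0,0), (0,1), (1,0)} is det [[-3, 0, -4], [3, -4, 3], [-2, 2, -4]] = -22 ≠ 0, so this unfolding has rank ≥ 3; CP rank is at least every unfolding rank, so rank(T) ≥ 3. (Unfolding ranks only ever bound the CP rank from below — rank(T) can be strictly larger than all of them — so the matching upper bound has to come from an explicit 3-term decomposition.)
Upper bound: T is a sum of 3 rank-1 terms, T = [1, 1] ⊗ [1, -1] ⊗ [0, 4, -2] + [1, 1] ⊗ [1, 0] ⊗ [-2, -1, 2] + [1, 2] ⊗ [1, 0] ⊗ [-1, 0, -2] (written with every a and b primitive with positive leading entry and the scale carried by c; CP decompositions are not unique, and this one is verified by expanding entrywise), so rank(T) ≤ 3.
These bounds meet, so rank(T) = 3.

rank(T) = 3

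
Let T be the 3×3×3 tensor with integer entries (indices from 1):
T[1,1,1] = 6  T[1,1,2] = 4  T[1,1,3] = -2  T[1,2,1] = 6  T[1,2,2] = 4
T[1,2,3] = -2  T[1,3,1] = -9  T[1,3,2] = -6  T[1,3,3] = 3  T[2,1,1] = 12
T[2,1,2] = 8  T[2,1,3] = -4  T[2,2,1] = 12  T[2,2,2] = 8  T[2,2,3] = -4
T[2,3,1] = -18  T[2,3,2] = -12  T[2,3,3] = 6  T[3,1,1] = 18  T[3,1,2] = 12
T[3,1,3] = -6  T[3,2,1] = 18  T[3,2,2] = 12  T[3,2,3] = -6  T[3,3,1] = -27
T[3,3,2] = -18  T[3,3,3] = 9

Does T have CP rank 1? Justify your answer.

Yes

If T = a ⊗ b ⊗ c then every fibre of T is a multiple of the corresponding factor, so read the factors off the fibres through the nonzero entry T[1,1,1] = 6.
The mode-1 fibre T[:,1,1] = [6, 12, 18] gives a = [1, 2, 3] (primitive direction); the mode-2 fibre T[1,:,1] = [6, 6, -9] gives b = [2, 2, -3]; then c[k] = T[1,1,k] / (a[1]·b[1]) = [6, 4, -2] / 2 = [3, 2, -1].
Expanding [1, 2, 3] ⊗ [2, 2, -3] ⊗ [3, 2, -1] reproduces all 27 entries of T, so T = [1, 2, 3] ⊗ [2, 2, -3] ⊗ [3, 2, -1] and rank(T) ≤ 1.
Equivalently every frontal slice T[:,:,k] is c[k] times the rank-1 matrix [1, 2, 3] ⊗ [2, 2, -3]. So T has rank 1 (it is nonzero).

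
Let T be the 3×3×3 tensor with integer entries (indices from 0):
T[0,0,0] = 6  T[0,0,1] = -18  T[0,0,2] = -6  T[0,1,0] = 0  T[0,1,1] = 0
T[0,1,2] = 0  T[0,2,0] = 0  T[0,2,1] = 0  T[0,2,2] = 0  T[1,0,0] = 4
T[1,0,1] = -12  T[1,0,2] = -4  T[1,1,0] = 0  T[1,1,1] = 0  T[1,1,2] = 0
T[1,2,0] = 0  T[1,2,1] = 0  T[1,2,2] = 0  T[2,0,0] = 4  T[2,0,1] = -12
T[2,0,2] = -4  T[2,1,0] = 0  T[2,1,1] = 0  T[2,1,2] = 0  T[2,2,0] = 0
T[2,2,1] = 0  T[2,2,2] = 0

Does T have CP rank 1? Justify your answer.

Yes

If T = a ⊗ b ⊗ c then every fibre of T is a multiple of the corresponding factor, so read the factors off the fibres through the nonzero entry T[0,0,0] = 6.
The mode-1 fibre T[:,0,0] = [6, 4, 4] gives a = (3, 2, 2) (primitive direction); the mode-2 fibre T[0,:,0] = [6, 0, 0] gives b = (1, 0, 0); then c[k] = T[0,0,k] / (a[0]·b[0]) = [6, -18, -6] / 3 = (2, -6, -2).
Expanding (3, 2, 2) ⊗ (1, 0, 0) ⊗ (2, -6, -2) reproduces all 27 entries of T, so T = (3, 2, 2) ⊗ (1, 0, 0) ⊗ (2, -6, -2) and rank(T) ≤ 1.
Equivalently every frontal slice T[:,:,k] is c[k] times the rank-1 matrix (3, 2, 2) ⊗ (1, 0, 0). So T has rank 1 (it is nonzero).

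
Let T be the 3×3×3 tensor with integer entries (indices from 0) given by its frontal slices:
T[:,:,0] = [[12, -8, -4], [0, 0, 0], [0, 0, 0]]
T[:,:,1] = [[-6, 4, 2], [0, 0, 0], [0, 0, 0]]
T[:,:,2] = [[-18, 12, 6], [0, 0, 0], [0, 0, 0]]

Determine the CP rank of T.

Lower bound: T ≠ 0 (e.g. T[0,0,0] = 12), so rank(T) ≥ 1.
Upper bound: if T = a ⊗ b ⊗ c then every fibre of T is a multiple of the corresponding factor, so read the factors off the fibres through the nonzero entry T[0,0,0] = 12.
The mode-1 fibre T[:,0,0] = [12, 0, 0] gives a = [1, 0, 0] (primitive direction); the mode-2 fibre T[0,:,0] = [12, -8, -4] gives b = [3, -2, -1]; then c[k] = T[0,0,k] / (a[0]·b[0]) = [12, -6, -18] / 3 = [4, -2, -6].
Expanding [1, 0, 0] ⊗ [3, -2, -1] ⊗ [4, -2, -6] reproduces all 27 entries of T, so T = [1, 0, 0] ⊗ [3, -2, -1] ⊗ [4, -2, -6] and rank(T) ≤ 1.
These bounds meet, so rank(T) = 1.
Check entry T[0,0,1] = -6: (1)·(3)·(-2) = -6.

1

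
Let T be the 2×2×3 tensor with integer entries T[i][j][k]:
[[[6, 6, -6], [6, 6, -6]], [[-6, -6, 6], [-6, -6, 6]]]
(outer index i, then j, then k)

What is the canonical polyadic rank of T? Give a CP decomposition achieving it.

Lower bound: T ≠ 0 (e.g. T[0,0,0] = 6), so rank(T) ≥ 1.
Upper bound: if T = a ⊗ b ⊗ c then every fibre of T is a multiple of the corresponding factor, so read the factors off the fibres through the nonzero entry T[0,0,0] = 6.
The mode-1 fibre T[:,0,0] = [6, -6] gives a = [1, -1] (primitive direction); the mode-2 fibre T[0,:,0] = [6, 6] gives b = [1, 1]; then c[k] = T[0,0,k] / (a[0]·b[0]) = [6, 6, -6] / 1 = [6, 6, -6].
Expanding [1, -1] ⊗ [1, 1] ⊗ [6, 6, -6] reproduces all 12 entries of T, so T = [1, -1] ⊗ [1, 1] ⊗ [6, 6, -6] and rank(T) ≤ 1.
These bounds meet, so rank(T) = 1.

rank(T) = 1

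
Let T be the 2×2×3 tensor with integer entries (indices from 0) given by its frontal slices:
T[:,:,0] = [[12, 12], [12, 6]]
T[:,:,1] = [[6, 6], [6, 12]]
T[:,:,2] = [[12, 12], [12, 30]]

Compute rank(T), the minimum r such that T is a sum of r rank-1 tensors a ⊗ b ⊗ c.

2

Lower bound: the mode-1 unfolding of T (rows indexed by i, columns by (j,k) = (0,0), (0,1), (0,2), (1,0), (1,1), (1,2)) is [[12, 6, 12, 12, 6, 12], [12, 6, 12, 6, 12, 30]].
There the 2×2 minor on rows i ∈ {0, 1}, columns (j,k) ∈ {(0,0), (1,0)} is det [[12, 12], [12, 6]] = -72 ≠ 0, so this unfolding has rank ≥ 2; CP rank is at least every unfolding rank, so rank(T) ≥ 2. (Flattening ranks never certify an upper bound on CP rank; for that we must actually write T with 2 rank-1 terms.)
Upper bound — finding two terms. Write S_k = T[:,:,k] for the frontal slices: S₀ = [[12, 12], [12, 6]], S₁ = [[6, 6], [6, 12]], S₂ = [[12, 12], [12, 30]].
If T = a₁ ⊗ b₁ ⊗ c₁ + a₂ ⊗ b₂ ⊗ c₂ then each S_k = c₁[k]·a₁b₁ᵀ + c₂[k]·a₂b₂ᵀ. S₀ and S₁ are linearly independent, so a₁b₁ᵀ and a₂b₂ᵀ must span the same plane of matrices: they are the rank-1 matrices of the form x·S₀ + y·S₁.
det(x·S₀ + y·S₁) is −72·x² + 36·xy + 36·y² = (-36)·(x − y)(2·x + y), vanishing at (x:y) = (1:1) and (1:-2).
M₁ = S₀ + S₁ = [[18, 18], [18, 18]] = 18·[1, 1][1, 1]ᵀ and M₂ = S₀ − 2·S₁ = [[0, 0], [0, -18]] = (-18)·[0, 1][0, 1]ᵀ, so take a₁ = [1, 1], b₁ = [1, 1], a₂ = [0, 1], b₂ = [0, 1].
Each slice is an integer combination of E₁ = a₁b₁ᵀ and E₂ = a₂b₂ᵀ: S₀ = 12·E₁ − 6·E₂, S₁ = 6·E₁ + 6·E₂, S₂ = 12·E₁ + 18·E₂; reading off coefficients, c₁ = [12, 6, 12] and c₂ = [-6, 6, 18].
Hence T = [1, 1] ⊗ [1, 1] ⊗ [12, 6, 12] + [0, 1] ⊗ [0, 1] ⊗ [-6, 6, 18], so rank(T) ≤ 2.
These bounds meet, so rank(T) = 2.
Check entry T[0,0,1] = 6: (1)·(1)·(6) + (0)·(0)·(6) = 6.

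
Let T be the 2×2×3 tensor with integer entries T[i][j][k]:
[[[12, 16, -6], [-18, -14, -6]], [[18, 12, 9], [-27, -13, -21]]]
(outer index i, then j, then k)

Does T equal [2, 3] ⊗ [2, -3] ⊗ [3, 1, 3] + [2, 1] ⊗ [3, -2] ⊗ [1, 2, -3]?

Reconstruct entry (0,0,0) from the claimed factors: Σₗ aₗ[0]bₗ[0]cₗ[0] = (2)·(2)·(3) + (2)·(3)·(1) = 18, but T[0,0,0] = 12. The claim is false.

No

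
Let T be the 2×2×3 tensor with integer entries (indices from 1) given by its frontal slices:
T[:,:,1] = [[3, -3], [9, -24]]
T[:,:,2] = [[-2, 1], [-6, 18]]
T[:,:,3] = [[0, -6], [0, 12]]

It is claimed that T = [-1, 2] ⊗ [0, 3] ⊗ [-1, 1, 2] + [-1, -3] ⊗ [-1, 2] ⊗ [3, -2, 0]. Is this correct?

Reconstruct entrywise from the claimed factors. For example, T[2,1,3] = 0 and Σₗ aₗ[2]bₗ[1]cₗ[3] = (2)·(0)·(2) + (-3)·(-1)·(0) = 0; checking all 12 entries, every one matches. The claim holds.

Yes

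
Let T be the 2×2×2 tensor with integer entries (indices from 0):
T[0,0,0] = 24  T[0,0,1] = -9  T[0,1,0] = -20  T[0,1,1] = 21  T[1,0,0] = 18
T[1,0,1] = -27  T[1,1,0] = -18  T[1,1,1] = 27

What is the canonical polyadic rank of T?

2

Lower bound: the mode-1 unfolding of T (rows indexed by i, columns by (j,k) = (0,0), (0,1), (1,0), (1,1)) is [[24, -9, -20, 21], [18, -27, -18, 27]].
There the 2×2 minor on rows i ∈ {0, 1}, columns (j,k) ∈ {(0,0), (0,1)} is det [[24, -9], [18, -27]] = -486 ≠ 0, so this unfolding has rank ≥ 2; CP rank is at least every unfolding rank, so rank(T) ≥ 2. (Flattening ranks never certify an upper bound on CP rank; for that we must actually write T with 2 rank-1 terms.)
Upper bound — finding two terms. Write S_k = T[:,:,k] for the frontal slices: S₀ = [[24, -20], [18, -18]], S₁ = [[-9, 21], [-27, 27]].
If T = a₁ ⊗ b₁ ⊗ c₁ + a₂ ⊗ b₂ ⊗ c₂ then each S_k = c₁[k]·a₁b₁ᵀ + c₂[k]·a₂b₂ᵀ. S₀ and S₁ are linearly independent, so a₁b₁ᵀ and a₂b₂ᵀ must span the same plane of matrices: they are the rank-1 matrices of the form x·S₀ + y·S₁.
det(x·S₀ + y·S₁) is −72·x² − 108·xy + 324·y² = (-36)·(2·x − 3·y)(x + 3·y), vanishing at (x:y) = (3:2) and (3:-1).
M₁ = 3·S₀ + 2·S₁ = [[54, -18], [0, 0]] = 18·(1, 0)(3, -1)ᵀ and M₂ = 3·S₀ − S₁ = [[81, -81], [81, -81]] = 81·(1, 1)(1, -1)ᵀ, so take a₁ = (1, 0), b₁ = (3, -1), a₂ = (1, 1), b₂ = (1, -1).
Each slice is an integer combination of E₁ = a₁b₁ᵀ and E₂ = a₂b₂ᵀ: S₀ = 2·E₁ + 18·E₂, S₁ = 6·E₁ − 27·E₂; reading off coefficients, c₁ = (2, 6) and c₂ = (18, -27).
Hence T = (1, 0) ⊗ (3, -1) ⊗ (2, 6) + (1, 1) ⊗ (1, -1) ⊗ (18, -27), so rank(T) ≤ 2.
These bounds meet, so rank(T) = 2.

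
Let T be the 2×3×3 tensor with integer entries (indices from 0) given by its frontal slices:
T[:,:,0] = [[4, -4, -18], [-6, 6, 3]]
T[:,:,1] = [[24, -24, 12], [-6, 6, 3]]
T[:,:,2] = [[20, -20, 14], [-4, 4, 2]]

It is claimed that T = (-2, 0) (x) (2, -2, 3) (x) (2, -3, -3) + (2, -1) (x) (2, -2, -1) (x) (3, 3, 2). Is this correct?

Yes

Reconstruct entrywise from the claimed factors. For example, T[0,1,0] = -4 and Σₗ aₗ[0]bₗ[1]cₗ[0] = (-2)·(-2)·(2) + (2)·(-2)·(3) = -4; checking all 18 entries, every one matches. The claim holds.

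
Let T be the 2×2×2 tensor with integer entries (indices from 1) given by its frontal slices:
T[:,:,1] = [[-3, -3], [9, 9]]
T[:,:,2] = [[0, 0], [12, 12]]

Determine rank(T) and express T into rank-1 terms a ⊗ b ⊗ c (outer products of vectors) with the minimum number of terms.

rank(T) = 2

Lower bound: in the mode-1 unfolding of T (rows indexed by i, columns by (j,k)) the 2×2 minor on rows i ∈ {1, 2}, columns (j,k) ∈ {(1,1), (1,2)} is det [[-3, 0], [9, 12]] = -36 ≠ 0, so that unfolding has rank ≥ 2 and hence rank(T) ≥ 2 (CP rank is at least every unfolding rank, though it can be larger).
Upper bound: T[:,j,:] = b[j]·M for every slice, with b = [1, 1] and M = [[-3, 0], [9, 12]] (rows i, columns k).
Splitting M by its rows (i = 1, 2), M = [1, 0][-3, 0]ᵀ + [0, 1][9, 12]ᵀ.
Hence T = [1, 0] ⊗ [1, 1] ⊗ [-3, 0] + [0, 1] ⊗ [1, 1] ⊗ [9, 12], so rank(T) ≤ 2.
These bounds meet, so rank(T) = 2.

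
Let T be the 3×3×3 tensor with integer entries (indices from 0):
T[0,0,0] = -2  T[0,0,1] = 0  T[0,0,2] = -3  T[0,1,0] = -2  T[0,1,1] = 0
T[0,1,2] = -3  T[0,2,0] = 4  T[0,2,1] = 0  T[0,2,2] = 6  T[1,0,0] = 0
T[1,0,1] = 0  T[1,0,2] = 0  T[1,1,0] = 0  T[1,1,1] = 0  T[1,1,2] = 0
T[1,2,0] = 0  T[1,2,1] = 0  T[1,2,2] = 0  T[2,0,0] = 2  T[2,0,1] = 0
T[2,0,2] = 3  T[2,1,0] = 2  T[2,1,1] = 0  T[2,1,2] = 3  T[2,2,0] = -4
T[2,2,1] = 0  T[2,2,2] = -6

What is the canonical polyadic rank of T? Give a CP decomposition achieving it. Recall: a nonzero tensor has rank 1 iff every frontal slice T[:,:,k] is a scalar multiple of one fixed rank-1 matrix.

Lower bound: T ≠ 0 (e.g. T[0,0,0] = -2), so rank(T) ≥ 1.
Upper bound: if T = a (x) b (x) c then every fibre of T is a multiple of the corresponding factor, so read the factors off the fibres through the nonzero entry T[0,0,0] = -2.
The mode-1 fibre T[:,0,0] = [-2, 0, 2] gives a = [1, 0, -1] (primitive direction); the mode-2 fibre T[0,:,0] = [-2, -2, 4] gives b = [1, 1, -2]; then c[k] = T[0,0,k] / (a[0]·b[0]) = [-2, 0, -3] / 1 = [-2, 0, -3].
Expanding [1, 0, -1] (x) [1, 1, -2] (x) [-2, 0, -3] reproduces all 27 entries of T, so T = [1, 0, -1] (x) [1, 1, -2] (x) [-2, 0, -3] and rank(T) ≤ 1.
These bounds meet, so rank(T) = 1.
Check entry T[2,2,1] = 0: (-1)·(-2)·(0) = 0.

rank(T) = 1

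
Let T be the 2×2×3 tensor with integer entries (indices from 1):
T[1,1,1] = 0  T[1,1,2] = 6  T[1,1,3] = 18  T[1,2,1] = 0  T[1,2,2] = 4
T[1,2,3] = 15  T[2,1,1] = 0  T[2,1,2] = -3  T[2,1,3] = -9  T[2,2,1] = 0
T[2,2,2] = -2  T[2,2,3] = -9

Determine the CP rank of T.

Lower bound: the mode-2 unfolding of T (rows indexed by j, columns by (i,k) = (1,1), (1,2), (1,3), (2,1), (2,2), (2,3)) is [[0, 6, 18, 0, -3, -9], [0, 4, 15, 0, -2, -9]].
There the 2×2 minor on rows j ∈ {1, 2}, columns (i,k) ∈ {(1,2), (1,3)} is det [[6, 18], [4, 15]] = 18 ≠ 0, so this unfolding has rank ≥ 2; CP rank is at least every unfolding rank, so rank(T) ≥ 2. (Flattening ranks never certify an upper bound on CP rank; for that we must actually write T with 2 rank-1 terms.)
Upper bound — finding two terms. Write S_k = T[:,:,k] for the frontal slices: S₁ = [[0, 0], [0, 0]], S₂ = [[6, 4], [-3, -2]], S₃ = [[18, 15], [-9, -9]].
If T = a₁ ⊗ b₁ ⊗ c₁ + a₂ ⊗ b₂ ⊗ c₂ then each S_k = c₁[k]·a₁b₁ᵀ + c₂[k]·a₂b₂ᵀ. S₂ and S₃ are linearly independent, so a₁b₁ᵀ and a₂b₂ᵀ must span the same plane of matrices: they are the rank-1 matrices of the form x·S₂ + y·S₃.
det(x·S₂ + y·S₃) is −9·xy − 27·y² = (-9)·(x + 3·y)(y), vanishing at (x:y) = (3:-1) and (1:0).
M₁ = 3·S₂ − S₃ = [[0, -3], [0, 3]] = (-3)·(1, -1)(0, 1)ᵀ and M₂ = S₂ = [[6, 4], [-3, -2]] = (2, -1)(3, 2)ᵀ, so take a₁ = (1, -1), b₁ = (0, 1), a₂ = (2, -1), b₂ = (3, 2).
Each slice is an integer combination of E₁ = a₁b₁ᵀ and E₂ = a₂b₂ᵀ: S₁ = 0, S₂ = E₂, S₃ = 3·E₁ + 3·E₂; reading off coefficients, c₁ = (0, 0, 3) and c₂ = (0, 1, 3).
Hence T = (1, -1) ⊗ (0, 1) ⊗ (0, 0, 3) + (2, -1) ⊗ (3, 2) ⊗ (0, 1, 3), so rank(T) ≤ 2.
These bounds meet, so rank(T) = 2.

2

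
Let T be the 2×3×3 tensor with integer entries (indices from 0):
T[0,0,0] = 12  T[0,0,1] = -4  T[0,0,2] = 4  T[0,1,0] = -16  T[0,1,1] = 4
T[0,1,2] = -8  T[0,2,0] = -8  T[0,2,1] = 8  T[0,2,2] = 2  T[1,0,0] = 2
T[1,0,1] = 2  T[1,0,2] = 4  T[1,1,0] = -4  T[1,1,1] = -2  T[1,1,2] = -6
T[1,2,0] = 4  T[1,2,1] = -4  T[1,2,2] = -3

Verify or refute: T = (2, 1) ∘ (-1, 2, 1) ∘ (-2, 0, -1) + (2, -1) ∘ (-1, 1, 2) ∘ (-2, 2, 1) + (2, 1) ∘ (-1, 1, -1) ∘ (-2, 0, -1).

Reconstruct entry (0,0,2) from the claimed factors: Σₗ aₗ[0]bₗ[0]cₗ[2] = (2)·(-1)·(-1) + (2)·(-1)·(1) + (2)·(-1)·(-1) = 2, but T[0,0,2] = 4. The claim is false.

No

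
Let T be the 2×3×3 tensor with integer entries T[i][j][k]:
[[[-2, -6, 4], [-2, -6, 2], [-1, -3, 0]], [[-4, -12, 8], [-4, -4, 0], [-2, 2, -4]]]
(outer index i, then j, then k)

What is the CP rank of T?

3

Lower bound: the mode-3 unfolding of T (rows indexed by k, columns by (i,j) = (0,0), (0,1), (0,2), (1,0), (1,1), (1,2)) is [[-2, -2, -1, -4, -4, -2], [-6, -6, -3, -12, -4, 2], [4, 2, 0, 8, 0, -4]].
There the 3×3 minor on rows k ∈ {0, 1, 2}, columns (i,j) ∈ {(0,0), (0,1), (1,1)} is det [[-2, -2, -4], [-6, -6, -4], [4, 2, 0]] = -32 ≠ 0, so this unfolding has rank ≥ 3; CP rank is at least every unfolding rank, so rank(T) ≥ 3. (Flattening ranks never certify an upper bound on CP rank; for that we must actually write T with 3 rank-1 terms.)
Upper bound: T is a sum of 3 rank-1 terms, T = (1, 0) ∘ (0, 1, 1) ∘ (0, -4, 2) + (1, 2) ∘ (2, 0, -1) ∘ (0, -2, 2) + (1, 2) ∘ (2, 2, 1) ∘ (-1, -1, 0) (one valid choice — decompositions are not unique — normalised so each a, b is primitive with positive first nonzero entry; check it by expanding all entries), so rank(T) ≤ 3.
These bounds meet, so rank(T) = 3.
Check entry T[1,1,2] = 0: (0)·(1)·(2) + (2)·(0)·(2) + (2)·(2)·(0) = 0.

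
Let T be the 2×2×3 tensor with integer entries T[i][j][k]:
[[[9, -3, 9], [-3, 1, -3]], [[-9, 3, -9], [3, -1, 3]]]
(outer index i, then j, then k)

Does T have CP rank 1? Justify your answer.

If T = a (x) b (x) c then every fibre of T is a multiple of the corresponding factor, so read the factors off the fibres through the nonzero entry T[0,0,0] = 9.
The mode-1 fibre T[:,0,0] = [9, -9] gives a = (1, -1) (primitive direction); the mode-2 fibre T[0,:,0] = [9, -3] gives b = (3, -1); then c[k] = T[0,0,k] / (a[0]·b[0]) = [9, -3, 9] / 3 = (3, -1, 3).
Expanding (1, -1) (x) (3, -1) (x) (3, -1, 3) reproduces all 12 entries of T, so T = (1, -1) (x) (3, -1) (x) (3, -1, 3) and rank(T) ≤ 1.
Equivalently every frontal slice T[:,:,k] is c[k] times the rank-1 matrix (1, -1) (x) (3, -1). So T has rank 1 (it is nonzero).

Yes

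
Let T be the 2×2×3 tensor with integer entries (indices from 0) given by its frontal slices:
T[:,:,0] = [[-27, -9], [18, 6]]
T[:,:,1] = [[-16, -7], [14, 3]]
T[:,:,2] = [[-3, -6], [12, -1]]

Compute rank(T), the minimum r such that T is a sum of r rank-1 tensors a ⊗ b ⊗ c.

2

Lower bound: the mode-1 unfolding of T (rows indexed by i, columns by (j,k) = (0,0), (0,1), (0,2), (1,0), (1,1), (1,2)) is [[-27, -16, -3, -9, -7, -6], [18, 14, 12, 6, 3, -1]].
There the 2×2 minor on rows i ∈ {0, 1}, columns (j,k) ∈ {(0,0), (0,1)} is det [[-27, -16], [18, 14]] = -90 ≠ 0, so this unfolding has rank ≥ 2; CP rank is at least every unfolding rank, so rank(T) ≥ 2. (Flattening ranks never certify an upper bound on CP rank; for that we must actually write T with 2 rank-1 terms.)
Upper bound — finding two terms. Write S_k = T[:,:,k] for the frontal slices: S₀ = [[-27, -9], [18, 6]], S₁ = [[-16, -7], [14, 3]], S₂ = [[-3, -6], [12, -1]].
If T = a₁ ⊗ b₁ ⊗ c₁ + a₂ ⊗ b₂ ⊗ c₂ then each S_k = c₁[k]·a₁b₁ᵀ + c₂[k]·a₂b₂ᵀ. S₀ and S₁ are linearly independent, so a₁b₁ᵀ and a₂b₂ᵀ must span the same plane of matrices: they are the rank-1 matrices of the form x·S₀ + y·S₁.
det(x·S₀ + y·S₁) is 75·xy + 50·y² = 25·(3·x + 2·y)(y), vanishing at (x:y) = (2:-3) and (1:0).
M₁ = 2·S₀ − 3·S₁ = [[-6, 3], [-6, 3]] = (-3)·[1, 1][2, -1]ᵀ and M₂ = S₀ = [[-27, -9], [18, 6]] = (-3)·[3, -2][3, 1]ᵀ, so take a₁ = [1, 1], b₁ = [2, -1], a₂ = [3, -2], b₂ = [3, 1].
Each slice is an integer combination of E₁ = a₁b₁ᵀ and E₂ = a₂b₂ᵀ: S₀ = −3·E₂, S₁ = E₁ − 2·E₂, S₂ = 3·E₁ − E₂; reading off coefficients, c₁ = [0, 1, 3] and c₂ = [-3, -2, -1].
Hence T = [1, 1] ⊗ [2, -1] ⊗ [0, 1, 3] + [3, -2] ⊗ [3, 1] ⊗ [-3, -2, -1], so rank(T) ≤ 2.
These bounds meet, so rank(T) = 2.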